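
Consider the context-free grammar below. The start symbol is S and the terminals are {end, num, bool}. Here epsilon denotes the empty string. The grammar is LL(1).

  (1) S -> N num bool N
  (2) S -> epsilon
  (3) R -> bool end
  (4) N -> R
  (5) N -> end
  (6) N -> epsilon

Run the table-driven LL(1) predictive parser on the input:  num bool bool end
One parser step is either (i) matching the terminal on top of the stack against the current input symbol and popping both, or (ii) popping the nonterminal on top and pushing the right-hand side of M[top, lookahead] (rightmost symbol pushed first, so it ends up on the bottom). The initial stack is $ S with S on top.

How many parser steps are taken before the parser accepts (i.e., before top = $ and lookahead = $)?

step 1: stack=$ S  input=num bool bool end $  — expand S -> N num bool N
step 2: stack=$ N bool num N  input=num bool bool end $  — expand N -> epsilon
step 3: stack=$ N bool num  input=num bool bool end $  — match num
step 4: stack=$ N bool  input=bool bool end $  — match bool
step 5: stack=$ N  input=bool end $  — expand N -> R
step 6: stack=$ R  input=bool end $  — expand R -> bool end
step 7: stack=$ end bool  input=bool end $  — match bool
step 8: stack=$ end  input=end $  — match end
Accept reached after 8 steps.

8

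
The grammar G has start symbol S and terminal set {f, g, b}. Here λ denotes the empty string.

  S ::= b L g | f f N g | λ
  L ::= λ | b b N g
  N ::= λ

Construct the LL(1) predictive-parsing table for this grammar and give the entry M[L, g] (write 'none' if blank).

L ::= λ

FIRST(S): from S::=b L g we get {b}; from S::=f f N g we get {f}; from S::=λ we get {λ}. So FIRST(S) = {λ, b, f}.
FIRST(L): from L::=λ we get {λ}; from L::=b b N g we get {b}. So FIRST(L) = {λ, b}.
FIRST(N): from N::=λ we get {λ}. So FIRST(N) = {λ}.
FOLLOW(S) includes $ since S is the start symbol.
FOLLOW(L): in S::=b L g, L is followed by g with FIRST {g}. Thus FOLLOW(L) = {g}.
For L ::= λ: FIRST(λ) = {λ}, so it goes in M[L, t] for t ∈ {}; since λ ∈ FIRST, also for every t ∈ FOLLOW(L) = {g}.
For L ::= b b N g: FIRST(b b N g) = {b}, so it goes in M[L, t] for t ∈ {b}.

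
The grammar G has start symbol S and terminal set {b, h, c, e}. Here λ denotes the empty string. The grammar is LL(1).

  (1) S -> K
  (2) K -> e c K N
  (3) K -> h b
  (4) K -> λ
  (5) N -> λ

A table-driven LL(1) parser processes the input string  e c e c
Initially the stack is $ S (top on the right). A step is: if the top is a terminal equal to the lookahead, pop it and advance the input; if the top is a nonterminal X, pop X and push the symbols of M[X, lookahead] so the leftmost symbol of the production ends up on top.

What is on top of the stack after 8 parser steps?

N

     Stack        Input      Action
  1  $ S          e c e c $  expand S -> K
  2  $ K          e c e c $  expand K -> e c K N
  3  $ N K c e    e c e c $  match e
  4  $ N K c      c e c $    match c
  5  $ N K        e c $      expand K -> e c K N
  6  $ N N K c e  e c $      match e
  7  $ N N K c    c $        match c
  8  $ N N K      $          expand K -> λ
Stack after step 8: $ N N (top = N).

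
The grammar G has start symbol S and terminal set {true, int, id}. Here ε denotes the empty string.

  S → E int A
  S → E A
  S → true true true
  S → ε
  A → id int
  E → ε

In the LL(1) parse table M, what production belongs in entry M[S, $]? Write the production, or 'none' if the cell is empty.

S → ε

FIRST(A) = {id}
FIRST(E) = {ε}
FIRST(S) = {ε, id, int, true}  (via E int A, E A)
FOLLOW(S) includes $ since S is the start symbol.
FOLLOW(S): S appears on no right-hand side. Thus FOLLOW(S) = {$}.
For S → E int A: FIRST(E int A) = {int}, so it goes in M[S, t] for t ∈ {int}.
For S → E A: FIRST(E A) = {id}, so it goes in M[S, t] for t ∈ {id}.
For S → true true true: FIRST(true true true) = {true}, so it goes in M[S, t] for t ∈ {true}.
For S → ε: FIRST(ε) = {ε}, so it goes in M[S, t] for t ∈ {}; since ε ∈ FIRST, also for every t ∈ FOLLOW(S) = {$}.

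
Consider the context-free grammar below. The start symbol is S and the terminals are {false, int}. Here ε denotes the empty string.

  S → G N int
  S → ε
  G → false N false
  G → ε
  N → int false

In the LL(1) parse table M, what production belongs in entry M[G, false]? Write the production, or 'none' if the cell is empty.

FIRST(G) = {ε, false}
FIRST(N) = {int}
FIRST(S) = {ε, false, int}  (via G N int)
FOLLOW(S) includes $ since S is the start symbol.
FOLLOW(G): in S→G N int, G is followed by N int with FIRST {int}. Thus FOLLOW(G) = {int}.
For G → false N false: FIRST(false N false) = {false}, so it goes in M[G, t] for t ∈ {false}.
For G → ε: FIRST(ε) = {ε}, so it goes in M[G, t] for t ∈ {}; since ε ∈ FIRST, also for every t ∈ FOLLOW(G) = {int}.

G → false N false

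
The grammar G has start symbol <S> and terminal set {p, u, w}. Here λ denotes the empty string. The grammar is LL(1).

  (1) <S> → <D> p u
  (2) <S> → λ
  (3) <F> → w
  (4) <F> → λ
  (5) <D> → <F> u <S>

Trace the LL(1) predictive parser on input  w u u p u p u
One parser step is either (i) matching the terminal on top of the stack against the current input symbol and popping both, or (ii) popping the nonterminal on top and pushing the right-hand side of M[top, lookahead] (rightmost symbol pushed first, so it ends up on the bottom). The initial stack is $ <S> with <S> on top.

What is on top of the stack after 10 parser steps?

step 1: stack=$ <S>  input=w u u p u p u $  — expand <S> → <D> p u
step 2: stack=$ u p <D>  input=w u u p u p u $  — expand <D> → <F> u <S>
step 3: stack=$ u p <S> u <F>  input=w u u p u p u $  — expand <F> → w
step 4: stack=$ u p <S> u w  input=w u u p u p u $  — match w
step 5: stack=$ u p <S> u  input=u u p u p u $  — match u
step 6: stack=$ u p <S>  input=u p u p u $  — expand <S> → <D> p u
step 7: stack=$ u p u p <D>  input=u p u p u $  — expand <D> → <F> u <S>
step 8: stack=$ u p u p <S> u <F>  input=u p u p u $  — expand <F> → λ
step 9: stack=$ u p u p <S> u  input=u p u p u $  — match u
step 10: stack=$ u p u p <S>  input=p u p u $  — expand <S> → λ
Stack after step 10: $ u p u p (top = p).

p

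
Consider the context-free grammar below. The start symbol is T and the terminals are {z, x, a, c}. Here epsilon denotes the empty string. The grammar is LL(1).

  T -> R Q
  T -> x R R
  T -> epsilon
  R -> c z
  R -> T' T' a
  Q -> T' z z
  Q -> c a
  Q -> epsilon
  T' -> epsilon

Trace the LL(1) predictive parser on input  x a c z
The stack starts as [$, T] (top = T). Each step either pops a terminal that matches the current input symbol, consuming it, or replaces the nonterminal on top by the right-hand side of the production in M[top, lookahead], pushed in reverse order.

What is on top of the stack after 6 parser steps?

R

     Stack        Input      Action
  1  $ T          x a c z $  expand T -> x R R
  2  $ R R x      x a c z $  match x
  3  $ R R        a c z $    expand R -> T' T' a
  4  $ R a T' T'  a c z $    expand T' -> epsilon
  5  $ R a T'     a c z $    expand T' -> epsilon
  6  $ R a        a c z $    match a
Stack after step 6: $ R (top = R).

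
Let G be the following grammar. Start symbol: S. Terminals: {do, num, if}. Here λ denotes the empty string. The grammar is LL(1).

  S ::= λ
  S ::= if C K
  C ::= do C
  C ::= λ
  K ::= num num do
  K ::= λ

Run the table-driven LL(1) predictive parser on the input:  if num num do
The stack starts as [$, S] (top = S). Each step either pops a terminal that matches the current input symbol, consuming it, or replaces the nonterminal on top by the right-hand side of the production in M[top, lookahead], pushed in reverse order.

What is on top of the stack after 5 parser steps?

num

     Stack         Input            Action
  1  $ S           if num num do $  expand S ::= if C K
  2  $ K C if      if num num do $  match if
  3  $ K C         num num do $     expand C ::= λ
  4  $ K           num num do $     expand K ::= num num do
  5  $ do num num  num num do $     match num
Stack after step 5: $ do num (top = num).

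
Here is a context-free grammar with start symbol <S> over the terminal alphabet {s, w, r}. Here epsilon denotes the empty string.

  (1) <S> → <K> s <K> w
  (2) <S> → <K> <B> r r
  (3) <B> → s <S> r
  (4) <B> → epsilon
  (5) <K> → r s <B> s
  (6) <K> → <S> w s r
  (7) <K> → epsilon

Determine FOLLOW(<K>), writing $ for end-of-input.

FIRST(<B>) = {epsilon, s}
FIRST(<S>) = {r, s}  (via <K> s <K> w, <K> <B> r r)
FIRST(<K>) = {epsilon, r, s}  (via <S> w s r)
FOLLOW(<S>) includes $ since <S> is the start symbol.
FOLLOW(<S>): in <B>→s <S> r, <S> is followed by r with FIRST {r}; in <K>→<S> w s r, <S> is followed by w s r with FIRST {w}. Thus FOLLOW(<S>) = {$, r, w}.
FOLLOW(<B>): in <S>→<K> <B> r r, <B> is followed by r r with FIRST {r}; in <K>→r s <B> s, <B> is followed by s with FIRST {s}. Thus FOLLOW(<B>) = {r, s}.
FOLLOW(<K>): in <S>→<K> s <K> w (occurrence 1), <K> is followed by s <K> w with FIRST {s}; in <S>→<K> s <K> w (occurrence 2), <K> is followed by w with FIRST {w}; in <S>→<K> <B> r r, <K> is followed by <B> r r with FIRST {r, s}. Thus FOLLOW(<K>) = {r, s, w}.

{r, s, w}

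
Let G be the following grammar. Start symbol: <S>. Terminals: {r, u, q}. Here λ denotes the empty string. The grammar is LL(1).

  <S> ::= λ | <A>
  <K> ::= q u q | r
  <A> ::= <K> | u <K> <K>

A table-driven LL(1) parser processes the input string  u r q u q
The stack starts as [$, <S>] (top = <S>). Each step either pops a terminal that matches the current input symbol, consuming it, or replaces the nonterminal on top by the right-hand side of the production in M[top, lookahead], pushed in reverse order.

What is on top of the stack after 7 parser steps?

     Stack        Input        Action
  1  $ <S>        u r q u q $  expand <S> ::= <A>
  2  $ <A>        u r q u q $  expand <A> ::= u <K> <K>
  3  $ <K> <K> u  u r q u q $  match u
  4  $ <K> <K>    r q u q $    expand <K> ::= r
  5  $ <K> r      r q u q $    match r
  6  $ <K>        q u q $      expand <K> ::= q u q
  7  $ q u q      q u q $      match q
Stack after step 7: $ q u (top = u).

u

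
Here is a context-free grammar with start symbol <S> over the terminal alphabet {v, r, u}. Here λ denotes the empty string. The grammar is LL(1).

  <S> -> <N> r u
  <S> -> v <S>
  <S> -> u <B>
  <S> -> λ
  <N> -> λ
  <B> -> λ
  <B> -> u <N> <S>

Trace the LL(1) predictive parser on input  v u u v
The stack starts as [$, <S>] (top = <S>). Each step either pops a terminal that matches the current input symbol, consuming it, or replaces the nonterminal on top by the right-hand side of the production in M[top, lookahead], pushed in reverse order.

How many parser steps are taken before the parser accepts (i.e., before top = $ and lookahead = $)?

10

      Stack        Input      Action
   1  $ <S>        v u u v $  expand <S> -> v <S>
   2  $ <S> v      v u u v $  match v
   3  $ <S>        u u v $    expand <S> -> u <B>
   4  $ <B> u      u u v $    match u
   5  $ <B>        u v $      expand <B> -> u <N> <S>
   6  $ <S> <N> u  u v $      match u
   7  $ <S> <N>    v $        expand <N> -> λ
   8  $ <S>        v $        expand <S> -> v <S>
   9  $ <S> v      v $        match v
  10  $ <S>        $          expand <S> -> λ
Accept reached after 10 steps.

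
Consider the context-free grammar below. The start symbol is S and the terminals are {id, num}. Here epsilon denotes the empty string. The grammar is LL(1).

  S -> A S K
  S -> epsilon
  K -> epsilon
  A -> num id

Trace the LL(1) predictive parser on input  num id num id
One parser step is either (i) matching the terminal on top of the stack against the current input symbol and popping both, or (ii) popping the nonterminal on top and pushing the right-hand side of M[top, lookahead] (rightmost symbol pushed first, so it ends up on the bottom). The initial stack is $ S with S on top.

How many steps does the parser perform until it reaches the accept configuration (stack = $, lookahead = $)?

11

step 1: stack=$ S  input=num id num id $  — expand S -> A S K
step 2: stack=$ K S A  input=num id num id $  — expand A -> num id
step 3: stack=$ K S id num  input=num id num id $  — match num
step 4: stack=$ K S id  input=id num id $  — match id
step 5: stack=$ K S  input=num id $  — expand S -> A S K
step 6: stack=$ K K S A  input=num id $  — expand A -> num id
step 7: stack=$ K K S id num  input=num id $  — match num
step 8: stack=$ K K S id  input=id $  — match id
step 9: stack=$ K K S  input=$  — expand S -> epsilon
step 10: stack=$ K K  input=$  — expand K -> epsilon
step 11: stack=$ K  input=$  — expand K -> epsilon
Accept reached after 11 steps.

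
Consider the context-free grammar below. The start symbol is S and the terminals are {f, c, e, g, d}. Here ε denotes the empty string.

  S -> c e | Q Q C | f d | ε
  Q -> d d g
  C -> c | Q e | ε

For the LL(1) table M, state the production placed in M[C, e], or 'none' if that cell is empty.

FIRST(Q): from Q->d d g we get {d}. So FIRST(Q) = {d}.
FIRST(S): from S->c e we get {c}; from S->Q Q C we get {d}; from S->f d we get {f}; from S->ε we get {ε}. So FIRST(S) = {ε, c, d, f}.
FIRST(C): from C->c we get {c}; from C->Q e we get {d}; from C->ε we get {ε}. So FIRST(C) = {ε, c, d}.
FOLLOW(S) includes $ since S is the start symbol.
FOLLOW(S): S appears on no right-hand side. Thus FOLLOW(S) = {$}.
FOLLOW(C): in S->Q Q C, the suffix after C is empty, so FOLLOW(C) ⊇ FOLLOW(S) = {$}. Thus FOLLOW(C) = {$}.
For C -> c: FIRST(c) = {c}, so it goes in M[C, t] for t ∈ {c}.
For C -> Q e: FIRST(Q e) = {d}, so it goes in M[C, t] for t ∈ {d}.
For C -> ε: FIRST(ε) = {ε}, so it goes in M[C, t] for t ∈ {}; since ε ∈ FIRST, also for every t ∈ FOLLOW(C) = {$}.
None of these place a production in M[C, e].

none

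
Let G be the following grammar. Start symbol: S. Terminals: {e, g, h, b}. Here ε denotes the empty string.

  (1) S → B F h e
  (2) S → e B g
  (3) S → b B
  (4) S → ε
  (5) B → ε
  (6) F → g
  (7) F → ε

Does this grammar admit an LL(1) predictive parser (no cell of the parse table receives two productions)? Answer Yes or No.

Yes

FIRST(S) = {ε, b, e, g, h}
FIRST(B) = {ε}
FIRST(F) = {ε, g}
FOLLOW(S) = {$}
FOLLOW(B) = {$, g, h}
FOLLOW(F) = {h}
Each cell of M receives at most one production.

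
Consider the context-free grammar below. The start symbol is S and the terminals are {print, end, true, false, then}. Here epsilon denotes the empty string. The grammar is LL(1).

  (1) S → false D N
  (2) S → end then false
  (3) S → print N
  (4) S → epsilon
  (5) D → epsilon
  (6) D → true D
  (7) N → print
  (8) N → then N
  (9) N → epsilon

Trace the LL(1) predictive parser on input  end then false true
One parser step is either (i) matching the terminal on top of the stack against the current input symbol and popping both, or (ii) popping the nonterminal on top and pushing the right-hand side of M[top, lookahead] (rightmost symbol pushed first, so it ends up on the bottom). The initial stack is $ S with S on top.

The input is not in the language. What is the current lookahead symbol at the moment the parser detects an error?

true

step 1: stack=$ S  input=end then false true $  — expand S → end then false
step 2: stack=$ false then end  input=end then false true $  — match end
step 3: stack=$ false then  input=then false true $  — match then
step 4: stack=$ false  input=false true $  — match false
step 5: stack=$  input=true $  — error: stack empty but input remains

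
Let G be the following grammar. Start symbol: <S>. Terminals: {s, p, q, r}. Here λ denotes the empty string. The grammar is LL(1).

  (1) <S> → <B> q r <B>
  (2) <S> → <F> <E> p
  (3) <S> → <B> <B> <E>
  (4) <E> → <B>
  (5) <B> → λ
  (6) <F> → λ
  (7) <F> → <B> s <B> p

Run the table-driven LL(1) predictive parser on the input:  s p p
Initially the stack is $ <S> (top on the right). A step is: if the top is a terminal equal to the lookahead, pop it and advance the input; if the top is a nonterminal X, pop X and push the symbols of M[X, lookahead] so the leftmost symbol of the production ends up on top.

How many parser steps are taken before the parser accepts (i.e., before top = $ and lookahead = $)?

     Stack                Input    Action
  1  $ <S>                s p p $  expand <S> → <F> <E> p
  2  $ p <E> <F>          s p p $  expand <F> → <B> s <B> p
  3  $ p <E> p <B> s <B>  s p p $  expand <B> → λ
  4  $ p <E> p <B> s      s p p $  match s
  5  $ p <E> p <B>        p p $    expand <B> → λ
  6  $ p <E> p            p p $    match p
  7  $ p <E>              p $      expand <E> → <B>
  8  $ p <B>              p $      expand <B> → λ
  9  $ p                  p $      match p
Accept reached after 9 steps.

9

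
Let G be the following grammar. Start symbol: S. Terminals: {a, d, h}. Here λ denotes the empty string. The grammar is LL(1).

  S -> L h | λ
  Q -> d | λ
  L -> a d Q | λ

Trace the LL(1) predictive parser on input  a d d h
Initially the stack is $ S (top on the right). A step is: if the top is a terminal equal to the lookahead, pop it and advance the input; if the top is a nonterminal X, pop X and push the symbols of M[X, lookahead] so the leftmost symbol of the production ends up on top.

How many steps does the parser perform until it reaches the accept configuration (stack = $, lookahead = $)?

7

step 1: stack=$ S  input=a d d h $  — expand S -> L h
step 2: stack=$ h L  input=a d d h $  — expand L -> a d Q
step 3: stack=$ h Q d a  input=a d d h $  — match a
step 4: stack=$ h Q d  input=d d h $  — match d
step 5: stack=$ h Q  input=d h $  — expand Q -> d
step 6: stack=$ h d  input=d h $  — match d
step 7: stack=$ h  input=h $  — match h
Accept reached after 7 steps.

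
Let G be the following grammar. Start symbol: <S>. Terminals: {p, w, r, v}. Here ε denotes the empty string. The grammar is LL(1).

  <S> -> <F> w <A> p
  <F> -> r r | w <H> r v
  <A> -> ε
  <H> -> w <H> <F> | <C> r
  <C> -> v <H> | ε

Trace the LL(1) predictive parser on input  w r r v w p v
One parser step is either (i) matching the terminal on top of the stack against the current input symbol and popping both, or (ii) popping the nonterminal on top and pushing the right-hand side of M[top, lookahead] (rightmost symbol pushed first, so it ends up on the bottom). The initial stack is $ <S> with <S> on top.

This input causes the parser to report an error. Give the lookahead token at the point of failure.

step 1: stack=$ <S>  input=w r r v w p v $  — expand <S> -> <F> w <A> p
step 2: stack=$ p <A> w <F>  input=w r r v w p v $  — expand <F> -> w <H> r v
step 3: stack=$ p <A> w v r <H> w  input=w r r v w p v $  — match w
step 4: stack=$ p <A> w v r <H>  input=r r v w p v $  — expand <H> -> <C> r
step 5: stack=$ p <A> w v r r <C>  input=r r v w p v $  — expand <C> -> ε
step 6: stack=$ p <A> w v r r  input=r r v w p v $  — match r
step 7: stack=$ p <A> w v r  input=r v w p v $  — match r
step 8: stack=$ p <A> w v  input=v w p v $  — match v
step 9: stack=$ p <A> w  input=w p v $  — match w
step 10: stack=$ p <A>  input=p v $  — expand <A> -> ε
step 11: stack=$ p  input=p v $  — match p
step 12: stack=$  input=v $  — error: stack empty but input remains

v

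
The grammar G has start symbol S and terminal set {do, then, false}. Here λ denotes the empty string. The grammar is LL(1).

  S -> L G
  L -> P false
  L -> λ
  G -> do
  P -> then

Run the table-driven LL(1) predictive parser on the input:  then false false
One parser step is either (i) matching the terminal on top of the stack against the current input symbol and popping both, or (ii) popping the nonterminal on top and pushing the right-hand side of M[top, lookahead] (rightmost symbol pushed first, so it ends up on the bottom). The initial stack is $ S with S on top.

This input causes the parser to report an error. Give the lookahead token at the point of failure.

step 1: stack=$ S  input=then false false $  — expand S -> L G
step 2: stack=$ G L  input=then false false $  — expand L -> P false
step 3: stack=$ G false P  input=then false false $  — expand P -> then
step 4: stack=$ G false then  input=then false false $  — match then
step 5: stack=$ G false  input=false false $  — match false
step 6: stack=$ G  input=false $  — error: M[G, false] is empty

false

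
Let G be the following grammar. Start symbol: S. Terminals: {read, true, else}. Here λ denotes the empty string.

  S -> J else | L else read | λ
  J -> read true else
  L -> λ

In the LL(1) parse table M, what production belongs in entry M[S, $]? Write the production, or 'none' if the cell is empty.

S -> λ

FIRST(J) = {read}
FIRST(L) = {λ}
FIRST(S) = {λ, else, read}  (via J else, L else read)
FOLLOW(S) includes $ since S is the start symbol.
FOLLOW(S): S appears on no right-hand side. Thus FOLLOW(S) = {$}.
For S -> J else: FIRST(J else) = {read}, so it goes in M[S, t] for t ∈ {read}.
For S -> L else read: FIRST(L else read) = {else}, so it goes in M[S, t] for t ∈ {else}.
For S -> λ: FIRST(λ) = {λ}, so it goes in M[S, t] for t ∈ {}; since λ ∈ FIRST, also for every t ∈ FOLLOW(S) = {$}.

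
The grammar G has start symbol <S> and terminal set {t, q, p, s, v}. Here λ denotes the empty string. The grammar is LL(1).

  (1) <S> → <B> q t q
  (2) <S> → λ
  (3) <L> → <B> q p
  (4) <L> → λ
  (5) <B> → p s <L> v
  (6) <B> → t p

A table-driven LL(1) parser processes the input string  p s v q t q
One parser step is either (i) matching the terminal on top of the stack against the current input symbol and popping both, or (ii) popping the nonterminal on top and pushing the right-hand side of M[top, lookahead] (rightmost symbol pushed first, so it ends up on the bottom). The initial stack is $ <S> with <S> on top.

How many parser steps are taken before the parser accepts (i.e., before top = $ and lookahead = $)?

step 1: stack=$ <S>  input=p s v q t q $  — expand <S> → <B> q t q
step 2: stack=$ q t q <B>  input=p s v q t q $  — expand <B> → p s <L> v
step 3: stack=$ q t q v <L> s p  input=p s v q t q $  — match p
step 4: stack=$ q t q v <L> s  input=s v q t q $  — match s
step 5: stack=$ q t q v <L>  input=v q t q $  — expand <L> → λ
step 6: stack=$ q t q v  input=v q t q $  — match v
step 7: stack=$ q t q  input=q t q $  — match q
step 8: stack=$ q t  input=t q $  — match t
step 9: stack=$ q  input=q $  — match q
Accept reached after 9 steps.

9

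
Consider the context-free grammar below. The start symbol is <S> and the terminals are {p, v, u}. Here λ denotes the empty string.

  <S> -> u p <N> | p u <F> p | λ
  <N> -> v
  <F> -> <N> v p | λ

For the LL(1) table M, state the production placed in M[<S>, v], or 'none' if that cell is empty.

FIRST(<S>): from <S>->u p <N> we get {u}; from <S>->p u <F> p we get {p}; from <S>->λ we get {λ}. So FIRST(<S>) = {λ, p, u}.
FIRST(<N>): from <N>->v we get {v}. So FIRST(<N>) = {v}.
FIRST(<F>): from <F>-><N> v p we get {v}; from <F>->λ we get {λ}. So FIRST(<F>) = {λ, v}.
FOLLOW(<S>) includes $ since <S> is the start symbol.
FOLLOW(<S>): <S> appears on no right-hand side. Thus FOLLOW(<S>) = {$}.
For <S> -> u p <N>: FIRST(u p <N>) = {u}, so it goes in M[<S>, t] for t ∈ {u}.
For <S> -> p u <F> p: FIRST(p u <F> p) = {p}, so it goes in M[<S>, t] for t ∈ {p}.
For <S> -> λ: FIRST(λ) = {λ}, so it goes in M[<S>, t] for t ∈ {}; since λ ∈ FIRST, also for every t ∈ FOLLOW(<S>) = {$}.
None of these place a production in M[<S>, v].

none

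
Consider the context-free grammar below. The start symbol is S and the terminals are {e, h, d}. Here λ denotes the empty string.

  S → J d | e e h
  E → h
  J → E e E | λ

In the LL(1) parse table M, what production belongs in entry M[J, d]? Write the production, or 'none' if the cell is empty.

FIRST(E): from E→h we get {h}. So FIRST(E) = {h}.
FIRST(J): from J→E e E we get {h}; from J→λ we get {λ}. So FIRST(J) = {λ, h}.
FIRST(S): from S→J d we get {d, h}; from S→e e h we get {e}. So FIRST(S) = {d, e, h}.
FOLLOW(S) includes $ since S is the start symbol.
FOLLOW(J): in S→J d, J is followed by d with FIRST {d}. Thus FOLLOW(J) = {d}.
For J → E e E: FIRST(E e E) = {h}, so it goes in M[J, t] for t ∈ {h}.
For J → λ: FIRST(λ) = {λ}, so it goes in M[J, t] for t ∈ {}; since λ ∈ FIRST, also for every t ∈ FOLLOW(J) = {d}.

J → λ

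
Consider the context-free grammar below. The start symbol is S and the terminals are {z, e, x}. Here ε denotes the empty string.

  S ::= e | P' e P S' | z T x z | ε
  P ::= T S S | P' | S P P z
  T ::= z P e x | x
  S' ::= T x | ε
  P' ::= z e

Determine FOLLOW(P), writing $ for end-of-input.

{$, e, x, z}

FIRST(T) = {x, z}
FIRST(P') = {z}
FIRST(S) = {ε, e, z}  (via P' e P S')
FIRST(S') = {ε, x, z}  (via T x)
FIRST(P) = {e, x, z}  (via T S S, P', S P P z)
FOLLOW(S) includes $ since S is the start symbol.
FOLLOW(S): in P::=T S S (occurrence 1), S is followed by S with FIRST {ε, e, z}; in P::=T S S (occurrence 1), the suffix after S is nullable, so FOLLOW(S) ⊇ FOLLOW(P) = {$, e, x, z}; in P::=T S S (occurrence 2), the suffix after S is empty, so FOLLOW(S) ⊇ FOLLOW(P) = {$, e, x, z}; in P::=S P P z, S is followed by P P z with FIRST {e, x, z}. Thus FOLLOW(S) = {$, e, x, z}.
FOLLOW(P): in S::=P' e P S', P is followed by S' with FIRST {ε, x, z}; in S::=P' e P S', the suffix after P is nullable, so FOLLOW(P) ⊇ FOLLOW(S) = {$, e, x, z}; in P::=S P P z (occurrence 1), P is followed by P z with FIRST {e, x, z}; in P::=S P P z (occurrence 2), P is followed by z with FIRST {z}; in T::=z P e x, P is followed by e x with FIRST {e}. Thus FOLLOW(P) = {$, e, x, z}.
FOLLOW(T): in S::=z T x z, T is followed by x z with FIRST {x}; in P::=T S S, T is followed by S S with FIRST {ε, e, z}; in P::=T S S, the suffix after T is nullable, so FOLLOW(T) ⊇ FOLLOW(P) = {$, e, x, z}; in S'::=T x, T is followed by x with FIRST {x}. Thus FOLLOW(T) = {$, e, x, z}.
FOLLOW(S'): in S::=P' e P S', the suffix after S' is empty, so FOLLOW(S') ⊇ FOLLOW(S) = {$, e, x, z}. Thus FOLLOW(S') = {$, e, x, z}.
FOLLOW(P'): in S::=P' e P S', P' is followed by e P S' with FIRST {e}; in P::=P', the suffix after P' is empty, so FOLLOW(P') ⊇ FOLLOW(P) = {$, e, x, z}. Thus FOLLOW(P') = {$, e, x, z}.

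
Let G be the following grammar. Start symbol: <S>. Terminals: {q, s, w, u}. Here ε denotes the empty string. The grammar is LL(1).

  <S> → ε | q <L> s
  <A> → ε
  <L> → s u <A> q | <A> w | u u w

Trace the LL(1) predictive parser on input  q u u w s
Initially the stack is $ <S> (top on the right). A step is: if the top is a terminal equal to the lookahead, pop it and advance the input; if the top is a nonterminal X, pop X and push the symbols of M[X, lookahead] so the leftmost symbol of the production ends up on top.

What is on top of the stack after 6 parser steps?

s

step 1: stack=$ <S>  input=q u u w s $  — expand <S> → q <L> s
step 2: stack=$ s <L> q  input=q u u w s $  — match q
step 3: stack=$ s <L>  input=u u w s $  — expand <L> → u u w
step 4: stack=$ s w u u  input=u u w s $  — match u
step 5: stack=$ s w u  input=u w s $  — match u
step 6: stack=$ s w  input=w s $  — match w
Stack after step 6: $ s (top = s).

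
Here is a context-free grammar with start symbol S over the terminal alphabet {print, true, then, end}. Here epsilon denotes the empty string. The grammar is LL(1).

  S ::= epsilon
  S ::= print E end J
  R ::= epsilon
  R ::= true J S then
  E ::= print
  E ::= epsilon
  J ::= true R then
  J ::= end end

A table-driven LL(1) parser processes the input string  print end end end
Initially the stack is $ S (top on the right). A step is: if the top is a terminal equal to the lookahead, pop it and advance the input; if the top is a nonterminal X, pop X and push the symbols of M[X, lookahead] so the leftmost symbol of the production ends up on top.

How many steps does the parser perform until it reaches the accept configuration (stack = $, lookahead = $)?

     Stack            Input                Action
  1  $ S              print end end end $  expand S ::= print E end J
  2  $ J end E print  print end end end $  match print
  3  $ J end E        end end end $        expand E ::= epsilon
  4  $ J end          end end end $        match end
  5  $ J              end end $            expand J ::= end end
  6  $ end end        end end $            match end
  7  $ end            end $                match end
Accept reached after 7 steps.

7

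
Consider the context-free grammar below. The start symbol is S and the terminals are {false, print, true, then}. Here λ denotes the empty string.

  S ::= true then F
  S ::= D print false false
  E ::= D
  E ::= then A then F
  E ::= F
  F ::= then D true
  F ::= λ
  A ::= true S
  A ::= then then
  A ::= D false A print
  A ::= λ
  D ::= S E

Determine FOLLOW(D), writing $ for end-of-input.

{false, print, true}

FIRST(F) = {λ, then}
FIRST(S) = {true}  (via D print false false)
FIRST(D) = {true}  (via S E)
FIRST(E) = {λ, then, true}  (via D, F)
FIRST(A) = {λ, then, true}  (via D false A print)
FOLLOW(S) includes $ since S is the start symbol.
FOLLOW(A): in E::=then A then F, A is followed by then F with FIRST {then}; in A::=D false A print, A is followed by print with FIRST {print}. Thus FOLLOW(A) = {print, then}.
FOLLOW(S): in A::=true S, the suffix after S is empty, so FOLLOW(S) ⊇ FOLLOW(A) = {print, then}; in D::=S E, S is followed by E with FIRST {λ, then, true}; in D::=S E, the suffix after S is nullable, so FOLLOW(S) ⊇ FOLLOW(D) = {false, print, true}. Thus FOLLOW(S) = {$, false, print, then, true}.
FOLLOW(E): in D::=S E, the suffix after E is empty, so FOLLOW(E) ⊇ FOLLOW(D) = {false, print, true}. Thus FOLLOW(E) = {false, print, true}.
FOLLOW(F): in S::=true then F, the suffix after F is empty, so FOLLOW(F) ⊇ FOLLOW(S) = {$, false, print, then, true}; in E::=then A then F, the suffix after F is empty, so FOLLOW(F) ⊇ FOLLOW(E) = {false, print, true}; in E::=F, the suffix after F is empty, so FOLLOW(F) ⊇ FOLLOW(E) = {false, print, true}. Thus FOLLOW(F) = {$, false, print, then, true}.
FOLLOW(D): in S::=D print false false, D is followed by print false false with FIRST {print}; in E::=D, the suffix after D is empty, so FOLLOW(D) ⊇ FOLLOW(E) = {false, print, true}; in F::=then D true, D is followed by true with FIRST {true}; in A::=D false A print, D is followed by false A print with FIRST {false}. Thus FOLLOW(D) = {false, print, true}.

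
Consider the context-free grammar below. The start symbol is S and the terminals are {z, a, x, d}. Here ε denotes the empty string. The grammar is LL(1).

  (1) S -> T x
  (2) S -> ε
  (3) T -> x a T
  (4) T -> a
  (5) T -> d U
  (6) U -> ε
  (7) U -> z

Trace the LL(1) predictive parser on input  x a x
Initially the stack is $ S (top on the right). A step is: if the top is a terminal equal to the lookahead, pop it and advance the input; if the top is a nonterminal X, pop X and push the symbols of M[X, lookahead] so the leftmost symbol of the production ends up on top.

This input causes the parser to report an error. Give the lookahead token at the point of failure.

step 1: stack=$ S  input=x a x $  — expand S -> T x
step 2: stack=$ x T  input=x a x $  — expand T -> x a T
step 3: stack=$ x T a x  input=x a x $  — match x
step 4: stack=$ x T a  input=a x $  — match a
step 5: stack=$ x T  input=x $  — expand T -> x a T
step 6: stack=$ x T a x  input=x $  — match x
step 7: stack=$ x T a  input=$  — error: top is terminal a but lookahead is $

$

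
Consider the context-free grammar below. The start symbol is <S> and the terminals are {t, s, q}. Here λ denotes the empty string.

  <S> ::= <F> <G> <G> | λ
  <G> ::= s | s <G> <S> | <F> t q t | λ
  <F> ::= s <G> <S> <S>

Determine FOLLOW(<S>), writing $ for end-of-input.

FIRST(<F>) = {s}
FIRST(<S>) = {λ, s}  (via <F> <G> <G>)
FIRST(<G>) = {λ, s}  (via <F> t q t)
FOLLOW(<S>) includes $ since <S> is the start symbol.
FOLLOW(<S>): in <G>::=s <G> <S>, the suffix after <S> is empty, so FOLLOW(<S>) ⊇ FOLLOW(<G>) = {$, s, t}; in <F>::=s <G> <S> <S> (occurrence 1), <S> is followed by <S> with FIRST {λ, s}; in <F>::=s <G> <S> <S> (occurrence 1), the suffix after <S> is nullable, so FOLLOW(<S>) ⊇ FOLLOW(<F>) = {$, s, t}; in <F>::=s <G> <S> <S> (occurrence 2), the suffix after <S> is empty, so FOLLOW(<S>) ⊇ FOLLOW(<F>) = {$, s, t}. Thus FOLLOW(<S>) = {$, s, t}.
FOLLOW(<F>): in <S>::=<F> <G> <G>, <F> is followed by <G> <G> with FIRST {λ, s}; in <S>::=<F> <G> <G>, the suffix after <F> is nullable, so FOLLOW(<F>) ⊇ FOLLOW(<S>) = {$, s, t}; in <G>::=<F> t q t, <F> is followed by t q t with FIRST {t}. Thus FOLLOW(<F>) = {$, s, t}.
FOLLOW(<G>): in <S>::=<F> <G> <G> (occurrence 1), <G> is followed by <G> with FIRST {λ, s}; in <S>::=<F> <G> <G> (occurrence 1), the suffix after <G> is nullable, so FOLLOW(<G>) ⊇ FOLLOW(<S>) = {$, s, t}; in <S>::=<F> <G> <G> (occurrence 2), the suffix after <G> is empty, so FOLLOW(<G>) ⊇ FOLLOW(<S>) = {$, s, t}; in <G>::=s <G> <S>, <G> is followed by <S> with FIRST {λ, s}; in <G>::=s <G> <S>, the suffix after <G> is nullable (adds nothing new); in <F>::=s <G> <S> <S>, <G> is followed by <S> <S> with FIRST {λ, s}; in <F>::=s <G> <S> <S>, the suffix after <G> is nullable, so FOLLOW(<G>) ⊇ FOLLOW(<F>) = {$, s, t}. Thus FOLLOW(<G>) = {$, s, t}.

{$, s, t}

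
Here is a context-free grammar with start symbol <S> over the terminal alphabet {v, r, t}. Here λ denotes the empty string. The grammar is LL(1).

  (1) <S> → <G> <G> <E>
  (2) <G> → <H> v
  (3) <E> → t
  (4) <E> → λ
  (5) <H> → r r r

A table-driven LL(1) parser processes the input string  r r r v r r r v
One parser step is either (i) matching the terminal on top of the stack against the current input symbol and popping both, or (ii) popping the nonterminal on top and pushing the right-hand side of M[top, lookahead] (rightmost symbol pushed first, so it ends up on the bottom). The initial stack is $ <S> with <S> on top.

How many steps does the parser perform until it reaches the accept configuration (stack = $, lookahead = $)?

      Stack              Input              Action
   1  $ <S>              r r r v r r r v $  expand <S> → <G> <G> <E>
   2  $ <E> <G> <G>      r r r v r r r v $  expand <G> → <H> v
   3  $ <E> <G> v <H>    r r r v r r r v $  expand <H> → r r r
   4  $ <E> <G> v r r r  r r r v r r r v $  match r
   5  $ <E> <G> v r r    r r v r r r v $    match r
   6  $ <E> <G> v r      r v r r r v $      match r
   7  $ <E> <G> v        v r r r v $        match v
   8  $ <E> <G>          r r r v $          expand <G> → <H> v
   9  $ <E> v <H>        r r r v $          expand <H> → r r r
  10  $ <E> v r r r      r r r v $          match r
  11  $ <E> v r r        r r v $            match r
  12  $ <E> v r          r v $              match r
  13  $ <E> v            v $                match v
  14  $ <E>              $                  expand <E> → λ
Accept reached after 14 steps.

14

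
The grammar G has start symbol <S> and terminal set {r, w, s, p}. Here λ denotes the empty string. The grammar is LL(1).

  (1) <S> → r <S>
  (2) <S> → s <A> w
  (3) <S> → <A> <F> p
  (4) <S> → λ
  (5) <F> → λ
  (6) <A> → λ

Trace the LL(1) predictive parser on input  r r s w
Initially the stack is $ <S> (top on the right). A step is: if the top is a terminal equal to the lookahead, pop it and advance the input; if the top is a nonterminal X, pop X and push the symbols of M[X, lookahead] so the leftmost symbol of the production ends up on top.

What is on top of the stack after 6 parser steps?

<A>

step 1: stack=$ <S>  input=r r s w $  — expand <S> → r <S>
step 2: stack=$ <S> r  input=r r s w $  — match r
step 3: stack=$ <S>  input=r s w $  — expand <S> → r <S>
step 4: stack=$ <S> r  input=r s w $  — match r
step 5: stack=$ <S>  input=s w $  — expand <S> → s <A> w
step 6: stack=$ w <A> s  input=s w $  — match s
Stack after step 6: $ w <A> (top = <A>).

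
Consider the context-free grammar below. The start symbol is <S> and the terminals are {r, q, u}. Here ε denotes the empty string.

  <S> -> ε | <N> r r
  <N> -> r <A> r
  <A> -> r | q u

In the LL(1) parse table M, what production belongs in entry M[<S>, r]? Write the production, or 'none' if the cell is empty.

FIRST(<N>) = {r}
FIRST(<A>) = {q, r}
FIRST(<S>) = {ε, r}  (via <N> r r)
FOLLOW(<S>) includes $ since <S> is the start symbol.
FOLLOW(<S>): <S> appears on no right-hand side. Thus FOLLOW(<S>) = {$}.
For <S> -> ε: FIRST(ε) = {ε}, so it goes in M[<S>, t] for t ∈ {}; since ε ∈ FIRST, also for every t ∈ FOLLOW(<S>) = {$}.
For <S> -> <N> r r: FIRST(<N> r r) = {r}, so it goes in M[<S>, t] for t ∈ {r}.

<S> -> <N> r r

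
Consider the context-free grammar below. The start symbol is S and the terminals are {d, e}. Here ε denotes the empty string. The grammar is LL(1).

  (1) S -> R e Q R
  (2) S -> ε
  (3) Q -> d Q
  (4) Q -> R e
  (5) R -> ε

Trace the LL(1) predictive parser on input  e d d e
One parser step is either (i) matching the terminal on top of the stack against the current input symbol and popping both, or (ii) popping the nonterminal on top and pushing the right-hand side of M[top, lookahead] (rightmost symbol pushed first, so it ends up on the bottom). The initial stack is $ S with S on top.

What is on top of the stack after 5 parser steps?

Q

     Stack      Input      Action
  1  $ S        e d d e $  expand S -> R e Q R
  2  $ R Q e R  e d d e $  expand R -> ε
  3  $ R Q e    e d d e $  match e
  4  $ R Q      d d e $    expand Q -> d Q
  5  $ R Q d    d d e $    match d
Stack after step 5: $ R Q (top = Q).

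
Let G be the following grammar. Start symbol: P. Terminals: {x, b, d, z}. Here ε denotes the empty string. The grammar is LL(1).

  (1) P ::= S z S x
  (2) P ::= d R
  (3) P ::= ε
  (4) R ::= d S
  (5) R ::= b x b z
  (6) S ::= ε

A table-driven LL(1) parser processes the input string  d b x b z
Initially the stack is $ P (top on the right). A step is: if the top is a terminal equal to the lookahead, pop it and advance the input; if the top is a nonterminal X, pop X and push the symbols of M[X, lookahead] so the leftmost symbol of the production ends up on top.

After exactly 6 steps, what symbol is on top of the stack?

z

step 1: stack=$ P  input=d b x b z $  — expand P ::= d R
step 2: stack=$ R d  input=d b x b z $  — match d
step 3: stack=$ R  input=b x b z $  — expand R ::= b x b z
step 4: stack=$ z b x b  input=b x b z $  — match b
step 5: stack=$ z b x  input=x b z $  — match x
step 6: stack=$ z b  input=b z $  — match b
Stack after step 6: $ z (top = z).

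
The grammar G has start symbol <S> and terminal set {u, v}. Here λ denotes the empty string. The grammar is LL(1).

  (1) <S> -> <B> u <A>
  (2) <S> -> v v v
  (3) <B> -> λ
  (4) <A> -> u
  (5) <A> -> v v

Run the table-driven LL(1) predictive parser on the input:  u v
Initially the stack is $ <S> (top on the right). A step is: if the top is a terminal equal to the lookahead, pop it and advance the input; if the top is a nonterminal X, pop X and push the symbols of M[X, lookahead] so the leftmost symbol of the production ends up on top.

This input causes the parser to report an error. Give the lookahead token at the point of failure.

     Stack        Input  Action
  1  $ <S>        u v $  expand <S> -> <B> u <A>
  2  $ <A> u <B>  u v $  expand <B> -> λ
  3  $ <A> u      u v $  match u
  4  $ <A>        v $    expand <A> -> v v
  5  $ v v        v $    match v
  6  $ v          $      error: top is terminal v but lookahead is $

$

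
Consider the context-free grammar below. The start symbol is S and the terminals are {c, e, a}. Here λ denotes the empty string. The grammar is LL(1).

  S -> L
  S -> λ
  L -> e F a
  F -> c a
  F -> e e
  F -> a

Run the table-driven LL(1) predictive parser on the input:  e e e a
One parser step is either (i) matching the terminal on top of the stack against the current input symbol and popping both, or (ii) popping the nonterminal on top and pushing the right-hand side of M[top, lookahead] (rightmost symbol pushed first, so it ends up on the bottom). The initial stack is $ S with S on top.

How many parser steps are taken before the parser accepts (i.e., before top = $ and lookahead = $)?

7

     Stack    Input      Action
  1  $ S      e e e a $  expand S -> L
  2  $ L      e e e a $  expand L -> e F a
  3  $ a F e  e e e a $  match e
  4  $ a F    e e a $    expand F -> e e
  5  $ a e e  e e a $    match e
  6  $ a e    e a $      match e
  7  $ a      a $        match a
Accept reached after 7 steps.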